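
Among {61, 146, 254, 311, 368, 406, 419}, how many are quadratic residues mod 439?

4

(61/439) = +1 → QR.
(146/439) = +1 → QR.
(254/439) = +1 → QR.
(311/439) = -1 → non-residue.
(368/439) = -1 → non-residue.
(406/439) = +1 → QR.
(419/439) = -1 → non-residue.
Total quadratic residues among the 7: 4.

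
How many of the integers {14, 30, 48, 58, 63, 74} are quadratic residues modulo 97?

(14/97) = -1 → non-residue.
(30/97) = -1 → non-residue.
(48/97) = +1 → QR.
(58/97) = -1 → non-residue.
(63/97) = -1 → non-residue.
(74/97) = -1 → non-residue.
Total quadratic residues among the 6: 1.

1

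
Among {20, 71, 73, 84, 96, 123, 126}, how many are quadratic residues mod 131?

3

(20/131) = +1 → QR.
(71/131) = -1 → non-residue.
(73/131) = -1 → non-residue.
(84/131) = +1 → QR.
(96/131) = -1 → non-residue.
(123/131) = +1 → QR.
(126/131) = -1 → non-residue.
Total quadratic residues among the 7: 3.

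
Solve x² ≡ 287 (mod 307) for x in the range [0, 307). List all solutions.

139, 168

Since 307 ≡ 3 (mod 4), a square root of 287 is 287^((307+1)/4) = 287^77 mod 307.
Repeated squaring: 287^2≡93, 287^4≡53, 287^8≡46, 287^16≡274, 287^32≡168, 287^64≡287 (mod 307).
287^77 = 287^(64+8+4+1) ≡ 168 (mod 307).
Check: 168² = 28224 ≡ 287 (mod 307). The two roots are 139 and 168.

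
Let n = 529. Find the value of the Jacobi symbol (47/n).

1

Reciprocity: 47 ≡ 3 and 529 ≡ 1 (mod 4), so (47/529) = +(529/47).
Reduce top mod 47: now compute (12/47).
Pull out 2^2: since 47 ≡ 7 (mod 8), (2/47) = +1, so (2/47)^2 = +1.
Reciprocity: 3 ≡ 3 and 47 ≡ 3 (mod 4), so (3/47) = −(47/3).
Reduce top mod 3: now compute (2/3).
Pull out 2: since 3 ≡ 3 (mod 8), (2/3) = -1.
Reached (1/3) = 1. Collecting the sign flips along the way, the symbol is +1.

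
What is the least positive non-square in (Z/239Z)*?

7

(2/239) = +1, so 2 is a residue.
(3/239) = +1, so 3 is a residue.
(4/239) = +1, so 4 is a residue.
(5/239) = +1, so 5 is a residue.
(6/239) = +1, so 6 is a residue.
(7/239) = −1, so 7 is the smallest positive non-residue mod 239.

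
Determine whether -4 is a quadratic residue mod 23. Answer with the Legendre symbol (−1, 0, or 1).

First reduce: -4 ≡ 19 (mod 23).
Reciprocity: 19 ≡ 3 and 23 ≡ 3 (mod 4), so (19/23) = −(23/19).
Reduce top mod 19: now compute (4/19).
Pull out 2^2: since 19 ≡ 3 (mod 8), (2/19) = -1, so (2/19)^2 = +1.
Reached (1/19) = 1. Collecting the sign flips along the way, the symbol is -1.

-1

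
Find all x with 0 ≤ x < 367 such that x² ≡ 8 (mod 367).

158, 209

Since 367 ≡ 3 (mod 4), a square root of 8 is 8^((367+1)/4) = 8^92 mod 367.
Repeated squaring: 8^2≡64, 8^4≡59, 8^8≡178, 8^16≡122, 8^32≡204, 8^64≡145 (mod 367).
8^92 = 8^(64+16+8+4) ≡ 209 (mod 367).
Check: 209² = 43681 ≡ 8 (mod 367). The two roots are 158 and 209.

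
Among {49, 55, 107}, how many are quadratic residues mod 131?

(49/131) = +1 → QR.
(55/131) = +1 → QR.
(107/131) = +1 → QR.
Total quadratic residues among the 3: 3.

3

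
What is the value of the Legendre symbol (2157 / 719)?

0

First reduce: 2157 ≡ 0 (mod 719).
Top reduces to 0: gcd > 1, so the symbol is 0.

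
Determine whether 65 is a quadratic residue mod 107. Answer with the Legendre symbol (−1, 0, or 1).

Reciprocity: 65 ≡ 1 and 107 ≡ 3 (mod 4), so (65/107) = +(107/65).
Reduce top mod 65: now compute (42/65).
Pull out 2: since 65 ≡ 1 (mod 8), (2/65) = +1.
Reciprocity: 21 ≡ 1 and 65 ≡ 1 (mod 4), so (21/65) = +(65/21).
Reduce top mod 21: now compute (2/21).
Pull out 2: since 21 ≡ 5 (mod 8), (2/21) = -1.
Reached (1/21) = 1. Collecting the sign flips along the way, the symbol is -1.

-1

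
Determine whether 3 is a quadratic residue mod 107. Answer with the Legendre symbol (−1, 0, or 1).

Reciprocity: 3 ≡ 3 and 107 ≡ 3 (mod 4), so (3/107) = −(107/3).
Reduce top mod 3: now compute (2/3).
Pull out 2: since 3 ≡ 3 (mod 8), (2/3) = -1.
Reached (1/3) = 1. Collecting the sign flips along the way, the symbol is +1.

1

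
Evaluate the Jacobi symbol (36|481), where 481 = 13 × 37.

Pull out 2^2: since 481 ≡ 1 (mod 8), (2/481) = +1, so (2/481)^2 = +1.
Reciprocity: 9 ≡ 1 and 481 ≡ 1 (mod 4), so (9/481) = +(481/9).
Reduce top mod 9: now compute (4/9).
Pull out 2^2: since 9 ≡ 1 (mod 8), (2/9) = +1, so (2/9)^2 = +1.
Reached (1/9) = 1. Collecting the sign flips along the way, the symbol is +1.

1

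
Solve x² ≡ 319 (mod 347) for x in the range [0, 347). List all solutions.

Since 347 ≡ 3 (mod 4), a square root of 319 is 319^((347+1)/4) = 319^87 mod 347.
Repeated squaring: 319^2≡90, 319^4≡119, 319^8≡281, 319^16≡192, 319^32≡82, 319^64≡131 (mod 347).
319^87 = 319^(64+16+4+2+1) ≡ 49 (mod 347).
Check: 49² = 2401 ≡ 319 (mod 347). The two roots are 49 and 298.

49, 298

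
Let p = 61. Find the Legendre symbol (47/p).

1

Euler's criterion: (47/61) ≡ 47^30 (mod 61).
47^2 ≡ 13 (mod 61)
47^4 ≡ 47 (mod 61)
47^8 ≡ 13 (mod 61)
47^16 ≡ 47 (mod 61)
47^30 = 47^(16+8+4+2) ≡ 1 (mod 61).
Result is 1, so (47/61) = 1.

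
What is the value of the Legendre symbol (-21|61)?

-1

First reduce: -21 ≡ 40 (mod 61).
Pull out 2^3: since 61 ≡ 5 (mod 8), (2/61) = -1, so (2/61)^3 = -1.
Reciprocity: 5 ≡ 1 and 61 ≡ 1 (mod 4), so (5/61) = +(61/5).
Reduce top mod 5: now compute (1/5).
Reached (1/5) = 1. Collecting the sign flips along the way, the symbol is -1.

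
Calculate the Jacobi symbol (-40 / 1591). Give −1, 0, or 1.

First reduce: -40 ≡ 1551 (mod 1591).
Reciprocity: 1551 ≡ 3 and 1591 ≡ 3 (mod 4), so (1551/1591) = −(1591/1551).
Reduce top mod 1551: now compute (40/1551).
Pull out 2^3: since 1551 ≡ 7 (mod 8), (2/1551) = +1, so (2/1551)^3 = +1.
Reciprocity: 5 ≡ 1 and 1551 ≡ 3 (mod 4), so (5/1551) = +(1551/5).
Reduce top mod 5: now compute (1/5).
Reached (1/5) = 1. Collecting the sign flips along the way, the symbol is -1.

-1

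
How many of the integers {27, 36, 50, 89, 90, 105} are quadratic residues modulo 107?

5

(27/107) = +1 → QR.
(36/107) = +1 → QR.
(50/107) = -1 → non-residue.
(89/107) = +1 → QR.
(90/107) = +1 → QR.
(105/107) = +1 → QR.
Total quadratic residues among the 6: 5.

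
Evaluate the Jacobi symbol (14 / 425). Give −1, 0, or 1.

-1

Pull out 2: since 425 ≡ 1 (mod 8), (2/425) = +1.
Reciprocity: 7 ≡ 3 and 425 ≡ 1 (mod 4), so (7/425) = +(425/7).
Reduce top mod 7: now compute (5/7).
Reciprocity: 5 ≡ 1 and 7 ≡ 3 (mod 4), so (5/7) = +(7/5).
Reduce top mod 5: now compute (2/5).
Pull out 2: since 5 ≡ 5 (mod 8), (2/5) = -1.
Reached (1/5) = 1. Collecting the sign flips along the way, the symbol is -1.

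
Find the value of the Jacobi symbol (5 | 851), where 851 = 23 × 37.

1

Reciprocity: 5 ≡ 1 and 851 ≡ 3 (mod 4), so (5/851) = +(851/5).
Reduce top mod 5: now compute (1/5).
Reached (1/5) = 1. Collecting the sign flips along the way, the symbol is +1.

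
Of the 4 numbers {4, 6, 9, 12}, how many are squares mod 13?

(4/13) = +1 → QR.
(6/13) = -1 → non-residue.
(9/13) = +1 → QR.
(12/13) = +1 → QR.
Total quadratic residues among the 4: 3.

3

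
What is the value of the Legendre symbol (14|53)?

-1

Pull out 2: since 53 ≡ 5 (mod 8), (2/53) = -1.
Reciprocity: 7 ≡ 3 and 53 ≡ 1 (mod 4), so (7/53) = +(53/7).
Reduce top mod 7: now compute (4/7).
Pull out 2^2: since 7 ≡ 7 (mod 8), (2/7) = +1, so (2/7)^2 = +1.
Reached (1/7) = 1. Collecting the sign flips along the way, the symbol is -1.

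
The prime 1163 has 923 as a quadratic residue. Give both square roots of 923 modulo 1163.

57, 1106

Since 1163 ≡ 3 (mod 4), a square root of 923 is 923^((1163+1)/4) = 923^291 mod 1163.
Repeated squaring: 923^2≡613, 923^4≡120, 923^8≡444, 923^16≡589, 923^32≡347, 923^64≡620, 923^128≡610, 923^256≡1103 (mod 1163).
923^291 = 923^(256+32+2+1) ≡ 1106 (mod 1163).
Check: 1106² = 1223236 ≡ 923 (mod 1163). The two roots are 57 and 1106.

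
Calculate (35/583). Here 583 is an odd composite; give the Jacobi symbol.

Reciprocity: 35 ≡ 3 and 583 ≡ 3 (mod 4), so (35/583) = −(583/35).
Reduce top mod 35: now compute (23/35).
Reciprocity: 23 ≡ 3 and 35 ≡ 3 (mod 4), so (23/35) = −(35/23).
Reduce top mod 23: now compute (12/23).
Pull out 2^2: since 23 ≡ 7 (mod 8), (2/23) = +1, so (2/23)^2 = +1.
Reciprocity: 3 ≡ 3 and 23 ≡ 3 (mod 4), so (3/23) = −(23/3).
Reduce top mod 3: now compute (2/3).
Pull out 2: since 3 ≡ 3 (mod 8), (2/3) = -1.
Reached (1/3) = 1. Collecting the sign flips along the way, the symbol is +1.

1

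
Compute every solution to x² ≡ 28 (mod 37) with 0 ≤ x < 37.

18, 19

37 ≡ 1 (mod 4), so we find a root by search.
Trying successive values, 18² = 324 ≡ 28 (mod 37). The other root is 37 − 18 = 19.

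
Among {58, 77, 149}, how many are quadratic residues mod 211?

(58/211) = +1 → QR.
(77/211) = -1 → non-residue.
(149/211) = -1 → non-residue.
Total quadratic residues among the 3: 1.

1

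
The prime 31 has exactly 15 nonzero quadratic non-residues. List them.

3, 6, 11, 12, 13, 15, 17, 21, 22, 23, 24, 26, 27, 29, 30

Square k = 1,…,15 (k and 31−k give the same square):
1²=1, 2²=4, 3²=9, 4²=16, 5²=25, 6²≡5, 7²≡18, 8²≡2, 9²≡19, 10²≡7, 11²≡28, 12²≡20, 13²≡14, 14²≡10, 15²≡8 (mod 31).
The residues are {1, 2, 4, 5, 7, 8, 9, 10, 14, 16, 18, 19, 20, 25, 28}; the non-residues are the remaining 15 nonzero classes.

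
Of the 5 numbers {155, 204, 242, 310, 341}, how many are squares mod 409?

(155/409) = -1 → non-residue.
(204/409) = +1 → QR.
(242/409) = +1 → QR.
(310/409) = -1 → non-residue.
(341/409) = +1 → QR.
Total quadratic residues among the 5: 3.

3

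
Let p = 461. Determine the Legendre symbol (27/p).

-1

Euler's criterion: (27/461) ≡ 27^230 (mod 461).
27^2 ≡ 268 (mod 461)
27^4 ≡ 369 (mod 461)
27^8 ≡ 166 (mod 461)
27^16 ≡ 357 (mod 461)
27^32 ≡ 213 (mod 461)
27^64 ≡ 191 (mod 461)
27^128 ≡ 62 (mod 461)
27^230 = 27^(128+64+32+4+2) ≡ 460 (mod 461).
Result is 460 ≡ −1, so (27/461) = −1.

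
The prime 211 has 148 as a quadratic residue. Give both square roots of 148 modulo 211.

Since 211 ≡ 3 (mod 4), a square root of 148 is 148^((211+1)/4) = 148^53 mod 211.
Repeated squaring: 148^2≡171, 148^4≡123, 148^8≡148, 148^16≡171, 148^32≡123 (mod 211).
148^53 = 148^(32+16+4+1) ≡ 123 (mod 211).
Check: 123² = 15129 ≡ 148 (mod 211). The two roots are 88 and 123.

88, 123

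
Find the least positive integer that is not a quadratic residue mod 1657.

5

(2/1657) = +1, so 2 is a residue.
(3/1657) = +1, so 3 is a residue.
(4/1657) = +1, so 4 is a residue.
(5/1657) = −1, so 5 is the smallest positive non-residue mod 1657.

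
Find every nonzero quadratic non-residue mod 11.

2,6,7,8,10

Square k = 1,…,5 (k and 11−k give the same square):
1²=1, 2²=4, 3²=9, 4²≡5, 5²≡3 (mod 11).
The residues are {1, 3, 4, 5, 9}; the non-residues are the remaining 5 nonzero classes.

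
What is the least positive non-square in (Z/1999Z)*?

(2/1999) = +1, so 2 is a residue.
(3/1999) = −1, so 3 is the smallest positive non-residue mod 1999.

3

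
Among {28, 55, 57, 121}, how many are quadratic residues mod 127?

1

(28/127) = -1 → non-residue.
(55/127) = -1 → non-residue.
(57/127) = -1 → non-residue.
(121/127) = +1 → QR.
Total quadratic residues among the 4: 1.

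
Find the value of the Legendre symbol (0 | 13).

0

Top reduces to 0: gcd > 1, so the symbol is 0.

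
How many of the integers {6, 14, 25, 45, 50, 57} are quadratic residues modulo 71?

(6/71) = +1 → QR.
(14/71) = -1 → non-residue.
(25/71) = +1 → QR.
(45/71) = +1 → QR.
(50/71) = +1 → QR.
(57/71) = +1 → QR.
Total quadratic residues among the 6: 5.

5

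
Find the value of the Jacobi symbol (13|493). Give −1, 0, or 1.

1

Reciprocity: 13 ≡ 1 and 493 ≡ 1 (mod 4), so (13/493) = +(493/13).
Reduce top mod 13: now compute (12/13).
Pull out 2^2: since 13 ≡ 5 (mod 8), (2/13) = -1, so (2/13)^2 = +1.
Reciprocity: 3 ≡ 3 and 13 ≡ 1 (mod 4), so (3/13) = +(13/3).
Reduce top mod 3: now compute (1/3).
Reached (1/3) = 1. Collecting the sign flips along the way, the symbol is +1.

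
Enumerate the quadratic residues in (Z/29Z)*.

Square k = 1,…,14 (k and 29−k give the same square):
1²=1, 2²=4, 3²=9, 4²=16, 5²=25, 6²≡7, 7²≡20, 8²≡6, 9²≡23, 10²≡13, 11²≡5, 12²≡28, 13²≡24, 14²≡22 (mod 29).
So the quadratic residues mod 29 are {1, 4, 5, 6, 7, 9, 13, 16, 20, 22, 23, 24, 25, 28}.

1 4 5 6 7 9 13 16 20 22 23 24 25 28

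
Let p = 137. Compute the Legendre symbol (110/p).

-1

Pull out 2: since 137 ≡ 1 (mod 8), (2/137) = +1.
Reciprocity: 55 ≡ 3 and 137 ≡ 1 (mod 4), so (55/137) = +(137/55).
Reduce top mod 55: now compute (27/55).
Reciprocity: 27 ≡ 3 and 55 ≡ 3 (mod 4), so (27/55) = −(55/27).
Reduce top mod 27: now compute (1/27).
Reached (1/27) = 1. Collecting the sign flips along the way, the symbol is -1.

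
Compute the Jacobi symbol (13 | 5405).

Reciprocity: 13 ≡ 1 and 5405 ≡ 1 (mod 4), so (13/5405) = +(5405/13).
Reduce top mod 13: now compute (10/13).
Pull out 2: since 13 ≡ 5 (mod 8), (2/13) = -1.
Reciprocity: 5 ≡ 1 and 13 ≡ 1 (mod 4), so (5/13) = +(13/5).
Reduce top mod 5: now compute (3/5).
Reciprocity: 3 ≡ 3 and 5 ≡ 1 (mod 4), so (3/5) = +(5/3).
Reduce top mod 3: now compute (2/3).
Pull out 2: since 3 ≡ 3 (mod 8), (2/3) = -1.
Reached (1/3) = 1. Collecting the sign flips along the way, the symbol is +1.

1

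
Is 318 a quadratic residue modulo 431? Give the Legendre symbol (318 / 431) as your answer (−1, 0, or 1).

Pull out 2: since 431 ≡ 7 (mod 8), (2/431) = +1.
Reciprocity: 159 ≡ 3 and 431 ≡ 3 (mod 4), so (159/431) = −(431/159).
Reduce top mod 159: now compute (113/159).
Reciprocity: 113 ≡ 1 and 159 ≡ 3 (mod 4), so (113/159) = +(159/113).
Reduce top mod 113: now compute (46/113).
Pull out 2: since 113 ≡ 1 (mod 8), (2/113) = +1.
Reciprocity: 23 ≡ 3 and 113 ≡ 1 (mod 4), so (23/113) = +(113/23).
Reduce top mod 23: now compute (21/23).
Reciprocity: 21 ≡ 1 and 23 ≡ 3 (mod 4), so (21/23) = +(23/21).
Reduce top mod 21: now compute (2/21).
Pull out 2: since 21 ≡ 5 (mod 8), (2/21) = -1.
Reached (1/21) = 1. Collecting the sign flips along the way, the symbol is +1.

1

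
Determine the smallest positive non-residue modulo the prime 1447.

(2/1447) = +1, so 2 is a residue.
(3/1447) = −1, so 3 is the smallest positive non-residue mod 1447.

3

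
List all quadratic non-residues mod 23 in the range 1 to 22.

Square k = 1,…,11 (k and 23−k give the same square):
1²=1, 2²=4, 3²=9, 4²=16, 5²≡2, 6²≡13, 7²≡3, 8²≡18, 9²≡12, 10²≡8, 11²≡6 (mod 23).
The residues are {1, 2, 3, 4, 6, 8, 9, 12, 13, 16, 18}; the non-residues are the remaining 11 nonzero classes.

5 7 10 11 14 15 17 19 20 21 22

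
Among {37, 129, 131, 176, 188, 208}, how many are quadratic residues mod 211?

4

(37/211) = +1 → QR.
(129/211) = -1 → non-residue.
(131/211) = -1 → non-residue.
(176/211) = +1 → QR.
(188/211) = +1 → QR.
(208/211) = +1 → QR.
Total quadratic residues among the 6: 4.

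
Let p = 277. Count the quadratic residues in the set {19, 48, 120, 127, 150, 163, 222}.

4

(19/277) = +1 → QR.
(48/277) = +1 → QR.
(120/277) = +1 → QR.
(127/277) = -1 → non-residue.
(150/277) = -1 → non-residue.
(163/277) = -1 → non-residue.
(222/277) = +1 → QR.
Total quadratic residues among the 7: 4.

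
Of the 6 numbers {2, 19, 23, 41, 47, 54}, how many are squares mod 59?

(2/59) = -1 → non-residue.
(19/59) = +1 → QR.
(23/59) = -1 → non-residue.
(41/59) = +1 → QR.
(47/59) = -1 → non-residue.
(54/59) = -1 → non-residue.
Total quadratic residues among the 6: 2.

2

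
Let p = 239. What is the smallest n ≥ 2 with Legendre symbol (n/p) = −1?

(2/239) = +1, so 2 is a residue.
(3/239) = +1, so 3 is a residue.
(4/239) = +1, so 4 is a residue.
(5/239) = +1, so 5 is a residue.
(6/239) = +1, so 6 is a residue.
(7/239) = −1, so 7 is the smallest positive non-residue mod 239.

7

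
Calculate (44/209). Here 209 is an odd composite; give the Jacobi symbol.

0

Pull out 2^2: since 209 ≡ 1 (mod 8), (2/209) = +1, so (2/209)^2 = +1.
Reciprocity: 11 ≡ 3 and 209 ≡ 1 (mod 4), so (11/209) = +(209/11).
Reduce top mod 11: now compute (0/11).
Top reduces to 0: gcd > 1, so the symbol is 0.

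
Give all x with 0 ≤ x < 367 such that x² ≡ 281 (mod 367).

46, 321

Since 367 ≡ 3 (mod 4), a square root of 281 is 281^((367+1)/4) = 281^92 mod 367.
Repeated squaring: 281^2≡56, 281^4≡200, 281^8≡364, 281^16≡9, 281^32≡81, 281^64≡322 (mod 367).
281^92 = 281^(64+16+8+4) ≡ 46 (mod 367).
Check: 46² = 2116 ≡ 281 (mod 367). The two roots are 46 and 321.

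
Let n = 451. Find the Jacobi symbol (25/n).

Reciprocity: 25 ≡ 1 and 451 ≡ 3 (mod 4), so (25/451) = +(451/25).
Reduce top mod 25: now compute (1/25).
Reached (1/25) = 1. Collecting the sign flips along the way, the symbol is +1.

1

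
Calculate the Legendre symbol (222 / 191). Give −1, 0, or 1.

-1

Euler's criterion: (222/191) ≡ 31^95 (mod 191).
31^2 ≡ 6 (mod 191)
31^4 ≡ 36 (mod 191)
31^8 ≡ 150 (mod 191)
31^16 ≡ 153 (mod 191)
31^32 ≡ 107 (mod 191)
31^64 ≡ 180 (mod 191)
31^95 = 31^(64+16+8+4+2+1) ≡ 190 (mod 191).
Result is 190 ≡ −1, so (222/191) = −1.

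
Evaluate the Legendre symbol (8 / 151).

Pull out 2^3: since 151 ≡ 7 (mod 8), (2/151) = +1, so (2/151)^3 = +1.
Reached (1/151) = 1. Collecting the sign flips along the way, the symbol is +1.

1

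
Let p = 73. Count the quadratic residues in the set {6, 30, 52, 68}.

(6/73) = +1 → QR.
(30/73) = -1 → non-residue.
(52/73) = -1 → non-residue.
(68/73) = -1 → non-residue.
Total quadratic residues among the 4: 1.

1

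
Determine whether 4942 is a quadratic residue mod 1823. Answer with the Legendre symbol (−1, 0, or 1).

First reduce: 4942 ≡ 1296 (mod 1823).
Pull out 2^4: since 1823 ≡ 7 (mod 8), (2/1823) = +1, so (2/1823)^4 = +1.
Reciprocity: 81 ≡ 1 and 1823 ≡ 3 (mod 4), so (81/1823) = +(1823/81).
Reduce top mod 81: now compute (41/81).
Reciprocity: 41 ≡ 1 and 81 ≡ 1 (mod 4), so (41/81) = +(81/41).
Reduce top mod 41: now compute (40/41).
Pull out 2^3: since 41 ≡ 1 (mod 8), (2/41) = +1, so (2/41)^3 = +1.
Reciprocity: 5 ≡ 1 and 41 ≡ 1 (mod 4), so (5/41) = +(41/5).
Reduce top mod 5: now compute (1/5).
Reached (1/5) = 1. Collecting the sign flips along the way, the symbol is +1.

1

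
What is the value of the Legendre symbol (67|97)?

Reciprocity: 67 ≡ 3 and 97 ≡ 1 (mod 4), so (67/97) = +(97/67).
Reduce top mod 67: now compute (30/67).
Pull out 2: since 67 ≡ 3 (mod 8), (2/67) = -1.
Reciprocity: 15 ≡ 3 and 67 ≡ 3 (mod 4), so (15/67) = −(67/15).
Reduce top mod 15: now compute (7/15).
Reciprocity: 7 ≡ 3 and 15 ≡ 3 (mod 4), so (7/15) = −(15/7).
Reduce top mod 7: now compute (1/7).
Reached (1/7) = 1. Collecting the sign flips along the way, the symbol is -1.

-1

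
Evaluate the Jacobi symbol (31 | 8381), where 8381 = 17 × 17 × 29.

-1

Reciprocity: 31 ≡ 3 and 8381 ≡ 1 (mod 4), so (31/8381) = +(8381/31).
Reduce top mod 31: now compute (11/31).
Reciprocity: 11 ≡ 3 and 31 ≡ 3 (mod 4), so (11/31) = −(31/11).
Reduce top mod 11: now compute (9/11).
Reciprocity: 9 ≡ 1 and 11 ≡ 3 (mod 4), so (9/11) = +(11/9).
Reduce top mod 9: now compute (2/9).
Pull out 2: since 9 ≡ 1 (mod 8), (2/9) = +1.
Reached (1/9) = 1. Collecting the sign flips along the way, the symbol is -1.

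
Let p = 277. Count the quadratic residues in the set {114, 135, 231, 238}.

1

(114/277) = -1 → non-residue.
(135/277) = -1 → non-residue.
(231/277) = -1 → non-residue.
(238/277) = +1 → QR.
Total quadratic residues among the 4: 1.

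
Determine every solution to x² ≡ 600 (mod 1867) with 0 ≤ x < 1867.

375, 1492

Since 1867 ≡ 3 (mod 4), a square root of 600 is 600^((1867+1)/4) = 600^467 mod 1867.
Repeated squaring: 600^2≡1536, 600^4≡1275, 600^8≡1335, 600^16≡1107, 600^32≡697, 600^64≡389, 600^128≡94, 600^256≡1368 (mod 1867).
600^467 = 600^(256+128+64+16+2+1) ≡ 375 (mod 1867).
Check: 375² = 140625 ≡ 600 (mod 1867). The two roots are 375 and 1492.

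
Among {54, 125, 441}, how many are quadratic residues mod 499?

(54/499) = +1 → QR.
(125/499) = +1 → QR.
(441/499) = +1 → QR.
Total quadratic residues among the 3: 3.

3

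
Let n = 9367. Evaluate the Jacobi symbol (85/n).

Reciprocity: 85 ≡ 1 and 9367 ≡ 3 (mod 4), so (85/9367) = +(9367/85).
Reduce top mod 85: now compute (17/85).
Reciprocity: 17 ≡ 1 and 85 ≡ 1 (mod 4), so (17/85) = +(85/17).
Reduce top mod 17: now compute (0/17).
Top reduces to 0: gcd > 1, so the symbol is 0.

0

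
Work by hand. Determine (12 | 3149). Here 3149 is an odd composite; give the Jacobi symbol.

Pull out 2^2: since 3149 ≡ 5 (mod 8), (2/3149) = -1, so (2/3149)^2 = +1.
Reciprocity: 3 ≡ 3 and 3149 ≡ 1 (mod 4), so (3/3149) = +(3149/3).
Reduce top mod 3: now compute (2/3).
Pull out 2: since 3 ≡ 3 (mod 8), (2/3) = -1.
Reached (1/3) = 1. Collecting the sign flips along the way, the symbol is -1.

-1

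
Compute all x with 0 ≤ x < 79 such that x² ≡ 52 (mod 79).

17, 62

Since 79 ≡ 3 (mod 4), a square root of 52 is 52^((79+1)/4) = 52^20 mod 79.
Repeated squaring: 52^2≡18, 52^4≡8, 52^8≡64, 52^16≡67 (mod 79).
52^20 = 52^(16+4) ≡ 62 (mod 79).
Check: 62² = 3844 ≡ 52 (mod 79). The two roots are 17 and 62.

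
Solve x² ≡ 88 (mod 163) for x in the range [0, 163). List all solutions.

Since 163 ≡ 3 (mod 4), a square root of 88 is 88^((163+1)/4) = 88^41 mod 163.
Repeated squaring: 88^2≡83, 88^4≡43, 88^8≡56, 88^16≡39, 88^32≡54 (mod 163).
88^41 = 88^(32+8+1) ≡ 96 (mod 163).
Check: 96² = 9216 ≡ 88 (mod 163). The two roots are 67 and 96.

67, 96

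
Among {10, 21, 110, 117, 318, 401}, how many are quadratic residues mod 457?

3

(10/457) = -1 → non-residue.
(21/457) = +1 → QR.
(110/457) = +1 → QR.
(117/457) = -1 → non-residue.
(318/457) = -1 → non-residue.
(401/457) = +1 → QR.
Total quadratic residues among the 6: 3.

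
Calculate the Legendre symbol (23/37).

-1

Euler's criterion: (23/37) ≡ 23^18 (mod 37).
23^2 ≡ 11 (mod 37)
23^4 ≡ 10 (mod 37)
23^8 ≡ 26 (mod 37)
23^16 ≡ 10 (mod 37)
23^18 = 23^(16+2) ≡ 36 (mod 37).
Result is 36 ≡ −1, so (23/37) = −1.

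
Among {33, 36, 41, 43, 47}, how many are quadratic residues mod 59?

2

(33/59) = -1 → non-residue.
(36/59) = +1 → QR.
(41/59) = +1 → QR.
(43/59) = -1 → non-residue.
(47/59) = -1 → non-residue.
Total quadratic residues among the 5: 2.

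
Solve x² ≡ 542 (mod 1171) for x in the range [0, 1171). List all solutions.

143, 1028

Since 1171 ≡ 3 (mod 4), a square root of 542 is 542^((1171+1)/4) = 542^293 mod 1171.
Repeated squaring: 542^2≡1014, 542^4≡58, 542^8≡1022, 542^16≡1123, 542^32≡1133, 542^64≡273, 542^128≡756, 542^256≡88 (mod 1171).
542^293 = 542^(256+32+4+1) ≡ 1028 (mod 1171).
Check: 1028² = 1056784 ≡ 542 (mod 1171). The two roots are 143 and 1028.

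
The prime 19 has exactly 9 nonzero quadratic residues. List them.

Square k = 1,…,9 (k and 19−k give the same square):
1²=1, 2²=4, 3²=9, 4²=16, 5²≡6, 6²≡17, 7²≡11, 8²≡7, 9²≡5 (mod 19).
So the quadratic residues mod 19 are {1, 4, 5, 6, 7, 9, 11, 16, 17}.

1,4,5,6,7,9,11,16,17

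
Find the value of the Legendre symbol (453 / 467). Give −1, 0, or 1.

Euler's criterion: (453/467) ≡ 453^233 (mod 467).
453^2 ≡ 196 (mod 467)
453^4 ≡ 122 (mod 467)
453^8 ≡ 407 (mod 467)
453^16 ≡ 331 (mod 467)
453^32 ≡ 283 (mod 467)
453^64 ≡ 232 (mod 467)
453^128 ≡ 119 (mod 467)
453^233 = 453^(128+64+32+8+1) ≡ 1 (mod 467).
Result is 1, so (453/467) = 1.

1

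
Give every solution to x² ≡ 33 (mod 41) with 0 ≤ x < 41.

19, 22

41 ≡ 1 (mod 4), so we find a root by search.
Trying successive values, 19² = 361 ≡ 33 (mod 41). The other root is 41 − 19 = 22.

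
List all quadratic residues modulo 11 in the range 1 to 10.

Square k = 1,…,5 (k and 11−k give the same square):
1²=1, 2²=4, 3²=9, 4²≡5, 5²≡3 (mod 11).
So the quadratic residues mod 11 are {1, 3, 4, 5, 9}.

1, 3, 4, 5, 9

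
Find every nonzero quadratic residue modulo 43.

Square k = 1,…,21 (k and 43−k give the same square):
1²=1, 2²=4, 3²=9, 4²=16, 5²=25, 6²=36, 7²≡6, 8²≡21, 9²≡38, 10²≡14, 11²≡35, 12²≡15, 13²≡40, 14²≡24, 15²≡10, 16²≡41, 17²≡31, 18²≡23, 19²≡17, 20²≡13, 21²≡11 (mod 43).
So the quadratic residues mod 43 are {1, 4, 6, 9, 10, 11, 13, 14, 15, 16, 17, 21, 23, 24, 25, 31, 35, 36, 38, 40, 41}.

1 4 6 9 10 11 13 14 15 16 17 21 23 24 25 31 35 36 38 40 41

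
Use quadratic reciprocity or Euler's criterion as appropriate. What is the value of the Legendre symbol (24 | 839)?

1

Euler's criterion: (24/839) ≡ 24^419 (mod 839).
24^2 ≡ 576 (mod 839)
24^4 ≡ 371 (mod 839)
24^8 ≡ 45 (mod 839)
24^16 ≡ 347 (mod 839)
24^32 ≡ 432 (mod 839)
24^64 ≡ 366 (mod 839)
24^128 ≡ 555 (mod 839)
24^256 ≡ 112 (mod 839)
24^419 = 24^(256+128+32+2+1) ≡ 1 (mod 839).
Result is 1, so (24/839) = 1.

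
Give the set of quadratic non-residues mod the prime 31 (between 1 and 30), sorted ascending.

Square k = 1,…,15 (k and 31−k give the same square):
1²=1, 2²=4, 3²=9, 4²=16, 5²=25, 6²≡5, 7²≡18, 8²≡2, 9²≡19, 10²≡7, 11²≡28, 12²≡20, 13²≡14, 14²≡10, 15²≡8 (mod 31).
The residues are {1, 2, 4, 5, 7, 8, 9, 10, 14, 16, 18, 19, 20, 25, 28}; the non-residues are the remaining 15 nonzero classes.

3, 6, 11, 12, 13, 15, 17, 21, 22, 23, 24, 26, 27, 29, 30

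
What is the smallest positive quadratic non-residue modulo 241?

(2/241) = +1, so 2 is a residue.
(3/241) = +1, so 3 is a residue.
(4/241) = +1, so 4 is a residue.
(5/241) = +1, so 5 is a residue.
(6/241) = +1, so 6 is a residue.
(7/241) = −1, so 7 is the smallest positive non-residue mod 241.

7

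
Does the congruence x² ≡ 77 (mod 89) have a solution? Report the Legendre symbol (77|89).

-1

Euler's criterion: (77/89) ≡ 77^44 (mod 89).
77^2 ≡ 55 (mod 89)
77^4 ≡ 88 (mod 89)
77^8 ≡ 1 (mod 89)
77^16 ≡ 1 (mod 89)
77^32 ≡ 1 (mod 89)
77^44 = 77^(32+8+4) ≡ 88 (mod 89).
Result is 88 ≡ −1, so (77/89) = −1.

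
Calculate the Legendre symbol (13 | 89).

-1

Euler's criterion: (13/89) ≡ 13^44 (mod 89).
13^2 ≡ 80 (mod 89)
13^4 ≡ 81 (mod 89)
13^8 ≡ 64 (mod 89)
13^16 ≡ 2 (mod 89)
13^32 ≡ 4 (mod 89)
13^44 = 13^(32+8+4) ≡ 88 (mod 89).
Result is 88 ≡ −1, so (13/89) = −1.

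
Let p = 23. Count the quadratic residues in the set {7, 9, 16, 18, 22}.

3

(7/23) = -1 → non-residue.
(9/23) = +1 → QR.
(16/23) = +1 → QR.
(18/23) = +1 → QR.
(22/23) = -1 → non-residue.
Total quadratic residues among the 5: 3.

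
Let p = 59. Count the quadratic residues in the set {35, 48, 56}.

2

(35/59) = +1 → QR.
(48/59) = +1 → QR.
(56/59) = -1 → non-residue.
Total quadratic residues among the 3: 2.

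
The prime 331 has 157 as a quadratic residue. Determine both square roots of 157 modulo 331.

Since 331 ≡ 3 (mod 4), a square root of 157 is 157^((331+1)/4) = 157^83 mod 331.
Repeated squaring: 157^2≡155, 157^4≡193, 157^8≡177, 157^16≡215, 157^32≡216, 157^64≡316 (mod 331).
157^83 = 157^(64+16+2+1) ≡ 56 (mod 331).
Check: 56² = 3136 ≡ 157 (mod 331). The two roots are 56 and 275.

56, 275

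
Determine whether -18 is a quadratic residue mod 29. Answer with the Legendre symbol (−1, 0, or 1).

-1

First reduce: -18 ≡ 11 (mod 29).
Reciprocity: 11 ≡ 3 and 29 ≡ 1 (mod 4), so (11/29) = +(29/11).
Reduce top mod 11: now compute (7/11).
Reciprocity: 7 ≡ 3 and 11 ≡ 3 (mod 4), so (7/11) = −(11/7).
Reduce top mod 7: now compute (4/7).
Pull out 2^2: since 7 ≡ 7 (mod 8), (2/7) = +1, so (2/7)^2 = +1.
Reached (1/7) = 1. Collecting the sign flips along the way, the symbol is -1.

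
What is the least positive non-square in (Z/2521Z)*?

(2/2521) = +1, so 2 is a residue.
(3/2521) = +1, so 3 is a residue.
(4/2521) = +1, so 4 is a residue.
(5/2521) = +1, so 5 is a residue.
(6/2521) = +1, so 6 is a residue.
(7/2521) = +1, so 7 is a residue.
(8/2521) = +1, so 8 is a residue.
(9/2521) = +1, so 9 is a residue.
(10/2521) = +1, so 10 is a residue.
(11/2521) = −1, so 11 is the smallest positive non-residue mod 2521.

11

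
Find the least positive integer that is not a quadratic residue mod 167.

(2/167) = +1, so 2 is a residue.
(3/167) = +1, so 3 is a residue.
(4/167) = +1, so 4 is a residue.
(5/167) = −1, so 5 is the smallest positive non-residue mod 167.

5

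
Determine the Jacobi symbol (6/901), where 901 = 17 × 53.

-1

Pull out 2: since 901 ≡ 5 (mod 8), (2/901) = -1.
Reciprocity: 3 ≡ 3 and 901 ≡ 1 (mod 4), so (3/901) = +(901/3).
Reduce top mod 3: now compute (1/3).
Reached (1/3) = 1. Collecting the sign flips along the way, the symbol is -1.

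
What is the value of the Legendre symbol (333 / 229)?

First reduce: 333 ≡ 104 (mod 229).
Pull out 2^3: since 229 ≡ 5 (mod 8), (2/229) = -1, so (2/229)^3 = -1.
Reciprocity: 13 ≡ 1 and 229 ≡ 1 (mod 4), so (13/229) = +(229/13).
Reduce top mod 13: now compute (8/13).
Pull out 2^3: since 13 ≡ 5 (mod 8), (2/13) = -1, so (2/13)^3 = -1.
Reached (1/13) = 1. Collecting the sign flips along the way, the symbol is +1.

1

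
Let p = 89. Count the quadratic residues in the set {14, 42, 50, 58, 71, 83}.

3

(14/89) = -1 → non-residue.
(42/89) = +1 → QR.
(50/89) = +1 → QR.
(58/89) = -1 → non-residue.
(71/89) = +1 → QR.
(83/89) = -1 → non-residue.
Total quadratic residues among the 6: 3.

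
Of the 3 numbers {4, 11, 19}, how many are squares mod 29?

1

(4/29) = +1 → QR.
(11/29) = -1 → non-residue.
(19/29) = -1 → non-residue.
Total quadratic residues among the 3: 1.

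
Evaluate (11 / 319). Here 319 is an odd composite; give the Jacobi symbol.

0

Reciprocity: 11 ≡ 3 and 319 ≡ 3 (mod 4), so (11/319) = −(319/11).
Reduce top mod 11: now compute (0/11).
Top reduces to 0: gcd > 1, so the symbol is 0.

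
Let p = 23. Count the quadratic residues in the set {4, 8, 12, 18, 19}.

4

(4/23) = +1 → QR.
(8/23) = +1 → QR.
(12/23) = +1 → QR.
(18/23) = +1 → QR.
(19/23) = -1 → non-residue.
Total quadratic residues among the 5: 4.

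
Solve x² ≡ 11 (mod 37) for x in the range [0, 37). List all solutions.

37 ≡ 1 (mod 4), so we find a root by search.
Trying successive values, 14² = 196 ≡ 11 (mod 37). The other root is 37 − 14 = 23.

14, 23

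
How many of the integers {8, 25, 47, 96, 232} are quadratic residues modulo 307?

(8/307) = -1 → non-residue.
(25/307) = +1 → QR.
(47/307) = -1 → non-residue.
(96/307) = +1 → QR.
(232/307) = +1 → QR.
Total quadratic residues among the 5: 3.

3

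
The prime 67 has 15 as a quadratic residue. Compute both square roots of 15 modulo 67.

Since 67 ≡ 3 (mod 4), a square root of 15 is 15^((67+1)/4) = 15^17 mod 67.
Repeated squaring: 15^2≡24, 15^4≡40, 15^8≡59, 15^16≡64 (mod 67).
15^17 = 15^(16+1) ≡ 22 (mod 67).
Check: 22² = 484 ≡ 15 (mod 67). The two roots are 22 and 45.

22, 45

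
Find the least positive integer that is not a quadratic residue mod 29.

2

(2/29) = −1, so 2 is the smallest positive non-residue mod 29.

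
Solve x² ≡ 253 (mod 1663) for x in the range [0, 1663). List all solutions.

Since 1663 ≡ 3 (mod 4), a square root of 253 is 253^((1663+1)/4) = 253^416 mod 1663.
Repeated squaring: 253^2≡815, 253^4≡688, 253^8≡1052, 253^16≡809, 253^32≡922, 253^64≡291, 253^128≡1531, 253^256≡794 (mod 1663).
253^416 = 253^(256+128+32) ≡ 628 (mod 1663).
Check: 628² = 394384 ≡ 253 (mod 1663). The two roots are 628 and 1035.

628, 1035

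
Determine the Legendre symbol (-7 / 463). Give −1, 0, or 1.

1

Euler's criterion: (-7/463) ≡ 456^231 (mod 463).
456^2 ≡ 49 (mod 463)
456^4 ≡ 86 (mod 463)
456^8 ≡ 451 (mod 463)
456^16 ≡ 144 (mod 463)
456^32 ≡ 364 (mod 463)
456^64 ≡ 78 (mod 463)
456^128 ≡ 65 (mod 463)
456^231 = 456^(128+64+32+4+2+1) ≡ 1 (mod 463).
Result is 1, so (-7/463) = 1.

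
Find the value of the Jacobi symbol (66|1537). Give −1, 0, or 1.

Pull out 2: since 1537 ≡ 1 (mod 8), (2/1537) = +1.
Reciprocity: 33 ≡ 1 and 1537 ≡ 1 (mod 4), so (33/1537) = +(1537/33).
Reduce top mod 33: now compute (19/33).
Reciprocity: 19 ≡ 3 and 33 ≡ 1 (mod 4), so (19/33) = +(33/19).
Reduce top mod 19: now compute (14/19).
Pull out 2: since 19 ≡ 3 (mod 8), (2/19) = -1.
Reciprocity: 7 ≡ 3 and 19 ≡ 3 (mod 4), so (7/19) = −(19/7).
Reduce top mod 7: now compute (5/7).
Reciprocity: 5 ≡ 1 and 7 ≡ 3 (mod 4), so (5/7) = +(7/5).
Reduce top mod 5: now compute (2/5).
Pull out 2: since 5 ≡ 5 (mod 8), (2/5) = -1.
Reached (1/5) = 1. Collecting the sign flips along the way, the symbol is -1.

-1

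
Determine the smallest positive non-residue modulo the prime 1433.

(2/1433) = +1, so 2 is a residue.
(3/1433) = −1, so 3 is the smallest positive non-residue mod 1433.

3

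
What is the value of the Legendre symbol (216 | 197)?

Euler's criterion: (216/197) ≡ 19^98 (mod 197).
19^2 ≡ 164 (mod 197)
19^4 ≡ 104 (mod 197)
19^8 ≡ 178 (mod 197)
19^16 ≡ 164 (mod 197)
19^32 ≡ 104 (mod 197)
19^64 ≡ 178 (mod 197)
19^98 = 19^(64+32+2) ≡ 1 (mod 197).
Result is 1, so (216/197) = 1.

1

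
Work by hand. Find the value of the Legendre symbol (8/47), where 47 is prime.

1

Pull out 2^3: since 47 ≡ 7 (mod 8), (2/47) = +1, so (2/47)^3 = +1.
Reached (1/47) = 1. Collecting the sign flips along the way, the symbol is +1.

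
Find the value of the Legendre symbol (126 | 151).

-1

Pull out 2: since 151 ≡ 7 (mod 8), (2/151) = +1.
Reciprocity: 63 ≡ 3 and 151 ≡ 3 (mod 4), so (63/151) = −(151/63).
Reduce top mod 63: now compute (25/63).
Reciprocity: 25 ≡ 1 and 63 ≡ 3 (mod 4), so (25/63) = +(63/25).
Reduce top mod 25: now compute (13/25).
Reciprocity: 13 ≡ 1 and 25 ≡ 1 (mod 4), so (13/25) = +(25/13).
Reduce top mod 13: now compute (12/13).
Pull out 2^2: since 13 ≡ 5 (mod 8), (2/13) = -1, so (2/13)^2 = +1.
Reciprocity: 3 ≡ 3 and 13 ≡ 1 (mod 4), so (3/13) = +(13/3).
Reduce top mod 3: now compute (1/3).
Reached (1/3) = 1. Collecting the sign flips along the way, the symbol is -1.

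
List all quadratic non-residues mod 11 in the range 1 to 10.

2,6,7,8,10

Square k = 1,…,5 (k and 11−k give the same square):
1²=1, 2²=4, 3²=9, 4²≡5, 5²≡3 (mod 11).
The residues are {1, 3, 4, 5, 9}; the non-residues are the remaining 5 nonzero classes.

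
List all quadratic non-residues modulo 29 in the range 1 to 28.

Square k = 1,…,14 (k and 29−k give the same square):
1²=1, 2²=4, 3²=9, 4²=16, 5²=25, 6²≡7, 7²≡20, 8²≡6, 9²≡23, 10²≡13, 11²≡5, 12²≡28, 13²≡24, 14²≡22 (mod 29).
The residues are {1, 4, 5, 6, 7, 9, 13, 16, 20, 22, 23, 24, 25, 28}; the non-residues are the remaining 14 nonzero classes.

2, 3, 8, 10, 11, 12, 14, 15, 17, 18, 19, 21, 26, 27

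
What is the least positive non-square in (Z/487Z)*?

(2/487) = +1, so 2 is a residue.
(3/487) = −1, so 3 is the smallest positive non-residue mod 487.

3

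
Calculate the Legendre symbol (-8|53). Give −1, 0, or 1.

Euler's criterion: (-8/53) ≡ 45^26 (mod 53).
45^2 ≡ 11 (mod 53)
45^4 ≡ 15 (mod 53)
45^8 ≡ 13 (mod 53)
45^16 ≡ 10 (mod 53)
45^26 = 45^(16+8+2) ≡ 52 (mod 53).
Result is 52 ≡ −1, so (-8/53) = −1.

-1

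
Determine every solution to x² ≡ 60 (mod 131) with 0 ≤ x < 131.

45, 86

Since 131 ≡ 3 (mod 4), a square root of 60 is 60^((131+1)/4) = 60^33 mod 131.
Repeated squaring: 60^2≡63, 60^4≡39, 60^8≡80, 60^16≡112, 60^32≡99 (mod 131).
60^33 = 60^(32+1) ≡ 45 (mod 131).
Check: 45² = 2025 ≡ 60 (mod 131). The two roots are 45 and 86.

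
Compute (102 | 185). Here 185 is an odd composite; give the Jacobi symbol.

-1

Pull out 2: since 185 ≡ 1 (mod 8), (2/185) = +1.
Reciprocity: 51 ≡ 3 and 185 ≡ 1 (mod 4), so (51/185) = +(185/51).
Reduce top mod 51: now compute (32/51).
Pull out 2^5: since 51 ≡ 3 (mod 8), (2/51) = -1, so (2/51)^5 = -1.
Reached (1/51) = 1. Collecting the sign flips along the way, the symbol is -1.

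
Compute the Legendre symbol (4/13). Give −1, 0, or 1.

1

Pull out 2^2: since 13 ≡ 5 (mod 8), (2/13) = -1, so (2/13)^2 = +1.
Reached (1/13) = 1. Collecting the sign flips along the way, the symbol is +1.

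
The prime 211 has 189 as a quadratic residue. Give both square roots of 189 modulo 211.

20, 191

Since 211 ≡ 3 (mod 4), a square root of 189 is 189^((211+1)/4) = 189^53 mod 211.
Repeated squaring: 189^2≡62, 189^4≡46, 189^8≡6, 189^16≡36, 189^32≡30 (mod 211).
189^53 = 189^(32+16+4+1) ≡ 20 (mod 211).
Check: 20² = 400 ≡ 189 (mod 211). The two roots are 20 and 191.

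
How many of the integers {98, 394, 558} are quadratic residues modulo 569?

(98/569) = +1 → QR.
(394/569) = +1 → QR.
(558/569) = -1 → non-residue.
Total quadratic residues among the 3: 2.

2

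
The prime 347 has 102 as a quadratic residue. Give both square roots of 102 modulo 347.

Since 347 ≡ 3 (mod 4), a square root of 102 is 102^((347+1)/4) = 102^87 mod 347.
Repeated squaring: 102^2≡341, 102^4≡36, 102^8≡255, 102^16≡136, 102^32≡105, 102^64≡268 (mod 347).
102^87 = 102^(64+16+4+2+1) ≡ 206 (mod 347).
Check: 206² = 42436 ≡ 102 (mod 347). The two roots are 141 and 206.

141, 206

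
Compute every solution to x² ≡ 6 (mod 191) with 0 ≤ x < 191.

31, 160

Since 191 ≡ 3 (mod 4), a square root of 6 is 6^((191+1)/4) = 6^48 mod 191.
Repeated squaring: 6^2≡36, 6^4≡150, 6^8≡153, 6^16≡107, 6^32≡180 (mod 191).
6^48 = 6^(32+16) ≡ 160 (mod 191).
Check: 160² = 25600 ≡ 6 (mod 191). The two roots are 31 and 160.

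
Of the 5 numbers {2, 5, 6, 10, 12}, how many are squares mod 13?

(2/13) = -1 → non-residue.
(5/13) = -1 → non-residue.
(6/13) = -1 → non-residue.
(10/13) = +1 → QR.
(12/13) = +1 → QR.
Total quadratic residues among the 5: 2.

2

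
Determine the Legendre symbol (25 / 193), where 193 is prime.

Euler's criterion: (25/193) ≡ 25^96 (mod 193).
25^2 ≡ 46 (mod 193)
25^4 ≡ 186 (mod 193)
25^8 ≡ 49 (mod 193)
25^16 ≡ 85 (mod 193)
25^32 ≡ 84 (mod 193)
25^64 ≡ 108 (mod 193)
25^96 = 25^(64+32) ≡ 1 (mod 193).
Result is 1, so (25/193) = 1.

1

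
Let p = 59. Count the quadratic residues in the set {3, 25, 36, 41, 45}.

(3/59) = +1 → QR.
(25/59) = +1 → QR.
(36/59) = +1 → QR.
(41/59) = +1 → QR.
(45/59) = +1 → QR.
Total quadratic residues among the 5: 5.

5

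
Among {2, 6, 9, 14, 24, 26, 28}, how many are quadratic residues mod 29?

(2/29) = -1 → non-residue.
(6/29) = +1 → QR.
(9/29) = +1 → QR.
(14/29) = -1 → non-residue.
(24/29) = +1 → QR.
(26/29) = -1 → non-residue.
(28/29) = +1 → QR.
Total quadratic residues among the 7: 4.

4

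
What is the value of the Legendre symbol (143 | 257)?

1

Reciprocity: 143 ≡ 3 and 257 ≡ 1 (mod 4), so (143/257) = +(257/143).
Reduce top mod 143: now compute (114/143).
Pull out 2: since 143 ≡ 7 (mod 8), (2/143) = +1.
Reciprocity: 57 ≡ 1 and 143 ≡ 3 (mod 4), so (57/143) = +(143/57).
Reduce top mod 57: now compute (29/57).
Reciprocity: 29 ≡ 1 and 57 ≡ 1 (mod 4), so (29/57) = +(57/29).
Reduce top mod 29: now compute (28/29).
Pull out 2^2: since 29 ≡ 5 (mod 8), (2/29) = -1, so (2/29)^2 = +1.
Reciprocity: 7 ≡ 3 and 29 ≡ 1 (mod 4), so (7/29) = +(29/7).
Reduce top mod 7: now compute (1/7).
Reached (1/7) = 1. Collecting the sign flips along the way, the symbol is +1.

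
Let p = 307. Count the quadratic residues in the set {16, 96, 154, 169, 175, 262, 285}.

6

(16/307) = +1 → QR.
(96/307) = +1 → QR.
(154/307) = -1 → non-residue.
(169/307) = +1 → QR.
(175/307) = +1 → QR.
(262/307) = +1 → QR.
(285/307) = +1 → QR.
Total quadratic residues among the 7: 6.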